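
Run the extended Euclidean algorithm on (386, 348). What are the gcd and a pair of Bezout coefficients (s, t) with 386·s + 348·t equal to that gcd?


Euclidean algorithm on (386, 348) — divide until remainder is 0:
  386 = 1 · 348 + 38
  348 = 9 · 38 + 6
  38 = 6 · 6 + 2
  6 = 3 · 2 + 0
gcd(386, 348) = 2.
Track Bezout coefficients alongside the remainders: start with r₀ = 386 = a·1 + b·0 (s = 1, t = 0) and r₁ = 348 = a·0 + b·1 (s = 0, t = 1); each new remainder r_{k+1} = r_{k-1} − q_k·r_k inherits s_{k+1} = s_{k-1} − q_k·s_k, t_{k+1} = t_{k-1} − q_k·t_k, so r_k = a·s_k + b·t_k at every step:
  q = 1: r = 38, s = 1 − 1·0 = 1, t = 0 − 1·1 = -1  (check: 386·1 + 348·(-1) = 38)
  q = 9: r = 6, s = 0 − 9·1 = -9, t = 1 − 9·(-1) = 10  (check: 386·(-9) + 348·10 = 6)
  q = 6: r = 2, s = 1 − 6·(-9) = 55, t = -1 − 6·10 = -61  (check: 386·55 + 348·(-61) = 2)
The row with r = 2 (the gcd) gives the Bezout coefficients s = 55, t = -61.
Result: 386 · (55) + 348 · (-61) = 2.

gcd(386, 348) = 2; s = 55, t = -61 (check: 386·55 + 348·(-61) = 2).


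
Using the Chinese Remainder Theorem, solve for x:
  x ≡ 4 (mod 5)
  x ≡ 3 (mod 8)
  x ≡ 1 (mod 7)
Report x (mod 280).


Moduli 5, 8, 7 are pairwise coprime; by CRT there is a unique solution modulo M = 5 · 8 · 7 = 280.
Solve pairwise, accumulating the modulus:
  Start with x ≡ 4 (mod 5).
  Combine with x ≡ 3 (mod 8): since gcd(5, 8) = 1, we get a unique residue mod 40.
    Write x = 4 + 5·t and substitute into x ≡ 3 (mod 8): 5·t ≡ 3 − 4 = -1 (mod 8).
    Reduce coefficients mod 8: 5·t ≡ 7 (mod 8).
    The inverse of 5 mod 8 is 5 (since 5·5 = 25 = 3·8 + 1), so t ≡ 5·7 = 35 ≡ 3 (mod 8).
    Then x = 4 + 5·3 = 19, valid modulo lcm(5, 8) = 40: x ≡ 19 (mod 40).
  Combine with x ≡ 1 (mod 7): since gcd(40, 7) = 1, we get a unique residue mod 280.
    Write x = 19 + 40·t and substitute into x ≡ 1 (mod 7): 40·t ≡ 1 − 19 = -18 (mod 7).
    Reduce coefficients mod 7: 5·t ≡ 3 (mod 7).
    The inverse of 5 mod 7 is 3 (since 5·3 = 15 = 2·7 + 1), so t ≡ 3·3 = 9 ≡ 2 (mod 7).
    Then x = 19 + 40·2 = 99, valid modulo lcm(40, 7) = 280: x ≡ 99 (mod 280).
Verify: 99 mod 5 = 4 ✓, 99 mod 8 = 3 ✓, 99 mod 7 = 1 ✓.

x ≡ 99 (mod 280).


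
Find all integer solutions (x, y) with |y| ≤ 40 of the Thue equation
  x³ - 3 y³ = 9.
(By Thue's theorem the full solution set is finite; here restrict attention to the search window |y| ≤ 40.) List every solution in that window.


The equation is x³ - 3y³ = 9. For fixed y, x³ = 3·y³ + 9, so a solution requires the RHS to be a perfect cube.
Strategy: iterate y from -40 to 40, compute RHS = 3·y³ + 9, and check whether it is a (positive or negative) perfect cube.
Check small values of y:
  y = 0: RHS = 9 is not a perfect cube.
  y = 1: RHS = 12 is not a perfect cube.
  y = -1: RHS = 6 is not a perfect cube.
  y = 2: RHS = 33 is not a perfect cube.
  y = -2: RHS = -15 is not a perfect cube.
  y = 3: RHS = 90 is not a perfect cube.
  y = -3: RHS = -72 is not a perfect cube.
Continuing the search up to |y| = 40 finds no solutions either.
No (x, y) in the scanned range satisfies the equation.

No integer solutions with |y| ≤ 40.


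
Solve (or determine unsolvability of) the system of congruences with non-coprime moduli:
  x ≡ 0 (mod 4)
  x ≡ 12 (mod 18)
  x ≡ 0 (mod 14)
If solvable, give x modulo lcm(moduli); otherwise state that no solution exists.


Moduli 4, 18, 14 are not pairwise coprime, so CRT works modulo lcm(m_i) when all pairwise compatibility conditions hold.
Pairwise compatibility: gcd(m_i, m_j) must divide a_i - a_j for every pair.
Merge one congruence at a time:
  Start: x ≡ 0 (mod 4).
  Combine with x ≡ 12 (mod 18): gcd(4, 18) = 2; 12 - 0 = 12, which IS divisible by 2, so compatible.
    Write x = 0 + 4·t and substitute into x ≡ 12 (mod 18): 4·t ≡ 12 − 0 = 12 (mod 18).
    Divide the congruence (and modulus) by g = 2: 2·t ≡ 6 (mod 9).
    The inverse of 2 mod 9 is 5 (since 2·5 = 10 = 1·9 + 1), so t ≡ 5·6 = 30 ≡ 3 (mod 9).
    Then x = 0 + 4·3 = 12, valid modulo lcm(4, 18) = 36: x ≡ 12 (mod 36).
  Combine with x ≡ 0 (mod 14): gcd(36, 14) = 2; 0 - 12 = -12, which IS divisible by 2, so compatible.
    Write x = 12 + 36·t and substitute into x ≡ 0 (mod 14): 36·t ≡ 0 − 12 = -12 (mod 14).
    Divide the congruence (and modulus) by g = 2: 18·t ≡ -6 (mod 7).
    Reduce coefficients mod 7: 4·t ≡ 1 (mod 7).
    The inverse of 4 mod 7 is 2 (since 4·2 = 8 = 1·7 + 1), so t ≡ 2·1 = 2 ≡ 2 (mod 7).
    Then x = 12 + 36·2 = 84, valid modulo lcm(36, 14) = 252: x ≡ 84 (mod 252).
Verify: 84 mod 4 = 0, 84 mod 18 = 12, 84 mod 14 = 0.

x ≡ 84 (mod 252).


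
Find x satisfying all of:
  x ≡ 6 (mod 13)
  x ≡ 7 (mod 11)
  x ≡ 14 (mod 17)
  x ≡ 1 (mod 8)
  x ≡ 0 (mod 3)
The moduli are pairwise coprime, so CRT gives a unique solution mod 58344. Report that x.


Product of moduli M = 13 · 11 · 17 · 8 · 3 = 58344.
Merge one congruence at a time:
  Start: x ≡ 6 (mod 13).
  Combine with x ≡ 7 (mod 11); new modulus lcm = 143.
    Write x = 6 + 13·t and substitute into x ≡ 7 (mod 11): 13·t ≡ 7 − 6 = 1 (mod 11).
    Reduce coefficients mod 11: 2·t ≡ 1 (mod 11).
    The inverse of 2 mod 11 is 6 (since 2·6 = 12 = 1·11 + 1), so t ≡ 6·1 = 6 ≡ 6 (mod 11).
    Then x = 6 + 13·6 = 84, valid modulo lcm(13, 11) = 143: x ≡ 84 (mod 143).
  Combine with x ≡ 14 (mod 17); new modulus lcm = 2431.
    Write x = 84 + 143·t and substitute into x ≡ 14 (mod 17): 143·t ≡ 14 − 84 = -70 (mod 17).
    Reduce coefficients mod 17: 7·t ≡ 15 (mod 17).
    The inverse of 7 mod 17 is 5 (since 7·5 = 35 = 2·17 + 1), so t ≡ 5·15 = 75 ≡ 7 (mod 17).
    Then x = 84 + 143·7 = 1085, valid modulo lcm(143, 17) = 2431: x ≡ 1085 (mod 2431).
  Combine with x ≡ 1 (mod 8); new modulus lcm = 19448.
    Write x = 1085 + 2431·t and substitute into x ≡ 1 (mod 8): 2431·t ≡ 1 − 1085 = -1084 (mod 8).
    Reduce coefficients mod 8: 7·t ≡ 4 (mod 8).
    The inverse of 7 mod 8 is 7 (since 7·7 = 49 = 6·8 + 1), so t ≡ 7·4 = 28 ≡ 4 (mod 8).
    Then x = 1085 + 2431·4 = 10809, valid modulo lcm(2431, 8) = 19448: x ≡ 10809 (mod 19448).
  Combine with x ≡ 0 (mod 3); new modulus lcm = 58344.
    Write x = 10809 + 19448·t and substitute into x ≡ 0 (mod 3): 19448·t ≡ 0 − 10809 = -10809 (mod 3).
    Reduce coefficients mod 3: 2·t ≡ 0 (mod 3).
    The inverse of 2 mod 3 is 2 (since 2·2 = 4 = 1·3 + 1), so t ≡ 2·0 = 0 ≡ 0 (mod 3).
    Then x = 10809 + 19448·0 = 10809, valid modulo lcm(19448, 3) = 58344: x ≡ 10809 (mod 58344).
Verify against each original: 10809 mod 13 = 6, 10809 mod 11 = 7, 10809 mod 17 = 14, 10809 mod 8 = 1, 10809 mod 3 = 0.

x ≡ 10809 (mod 58344).


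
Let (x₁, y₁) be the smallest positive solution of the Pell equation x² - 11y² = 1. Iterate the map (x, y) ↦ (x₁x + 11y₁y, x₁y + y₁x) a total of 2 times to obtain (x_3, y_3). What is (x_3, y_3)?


Step 1: Find the fundamental solution (x₁, y₁) of x² - 11y² = 1.
  Expand √11 as a continued fraction. a₀ = ⌊√11⌋ = 3; iterate m_{k+1} = d_k·a_k − m_k, d_{k+1} = (11 − m_{k+1}²)/d_k, a_{k+1} = ⌊(a₀ + m_{k+1})/d_{k+1}⌋ (starting m₀ = 0, d₀ = 1), with convergents p_k = a_k·p_{k-1} + p_{k-2}, q_k = a_k·q_{k-1} + q_{k-2} (p₋₁ = 1, q₋₁ = 0):
  k = 0: a₀ = 3; p₀/q₀ = 3/1; p₀² − 11·q₀² = 9 − 11 = -2.
  k = 1: m = 3, d = 2, a = ⌊(3 + 3)/2⌋ = 3; p/q = (3·3 + 1)/(3·1 + 0) = 10/3; p² − 11·q² = 100 − 99 = 1.
  The first convergent with p² − 11·q² = 1 gives the fundamental solution (x₁, y₁) = (10, 3).
Step 2: Apply the recurrence (x_{n+1}, y_{n+1}) = (x₁x_n + 11y₁y_n, x₁y_n + y₁x_n) repeatedly.
  From (x_1, y_1) = (10, 3): x_2 = 10·10 + 11·3·3 = 199; y_2 = 10·3 + 3·10 = 60.
  From (x_2, y_2) = (199, 60): x_3 = 10·199 + 11·3·60 = 3970; y_3 = 10·60 + 3·199 = 1197.
Step 3: Verify x_3² - 11·y_3² = 15760900 - 15760899 = 1 (should be 1). ✓

(x_1, y_1) = (10, 3); (x_3, y_3) = (3970, 1197).


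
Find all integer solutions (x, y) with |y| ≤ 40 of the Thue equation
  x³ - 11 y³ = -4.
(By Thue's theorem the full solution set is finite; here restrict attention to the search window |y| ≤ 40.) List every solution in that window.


The equation is x³ - 11y³ = -4. For fixed y, x³ = 11·y³ − 4, so a solution requires the RHS to be a perfect cube.
Strategy: iterate y from -40 to 40, compute RHS = 11·y³ − 4, and check whether it is a (positive or negative) perfect cube.
Check small values of y:
  y = 0: RHS = -4 is not a perfect cube.
  y = 1: RHS = 7 is not a perfect cube.
  y = -1: RHS = -15 is not a perfect cube.
  y = 2: RHS = 84 is not a perfect cube.
  y = -2: RHS = -92 is not a perfect cube.
  y = 3: RHS = 293 is not a perfect cube.
  y = -3: RHS = -301 is not a perfect cube.
Continuing the search up to |y| = 40 finds no solutions either.
No (x, y) in the scanned range satisfies the equation.

No integer solutions with |y| ≤ 40.


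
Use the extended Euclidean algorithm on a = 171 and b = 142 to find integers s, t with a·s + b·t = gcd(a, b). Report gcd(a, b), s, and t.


Euclidean algorithm on (171, 142) — divide until remainder is 0:
  171 = 1 · 142 + 29
  142 = 4 · 29 + 26
  29 = 1 · 26 + 3
  26 = 8 · 3 + 2
  3 = 1 · 2 + 1
  2 = 2 · 1 + 0
gcd(171, 142) = 1.
Track Bezout coefficients alongside the remainders: start with r₀ = 171 = a·1 + b·0 (s = 1, t = 0) and r₁ = 142 = a·0 + b·1 (s = 0, t = 1); each new remainder r_{k+1} = r_{k-1} − q_k·r_k inherits s_{k+1} = s_{k-1} − q_k·s_k, t_{k+1} = t_{k-1} − q_k·t_k, so r_k = a·s_k + b·t_k at every step:
  q = 1: r = 29, s = 1 − 1·0 = 1, t = 0 − 1·1 = -1  (check: 171·1 + 142·(-1) = 29)
  q = 4: r = 26, s = 0 − 4·1 = -4, t = 1 − 4·(-1) = 5  (check: 171·(-4) + 142·5 = 26)
  q = 1: r = 3, s = 1 − 1·(-4) = 5, t = -1 − 1·5 = -6  (check: 171·5 + 142·(-6) = 3)
  q = 8: r = 2, s = -4 − 8·5 = -44, t = 5 − 8·(-6) = 53  (check: 171·(-44) + 142·53 = 2)
  q = 1: r = 1, s = 5 − 1·(-44) = 49, t = -6 − 1·53 = -59  (check: 171·49 + 142·(-59) = 1)
The row with r = 1 (the gcd) gives the Bezout coefficients s = 49, t = -59.
Result: 171 · (49) + 142 · (-59) = 1.

gcd(171, 142) = 1; s = 49, t = -59 (check: 171·49 + 142·(-59) = 1).


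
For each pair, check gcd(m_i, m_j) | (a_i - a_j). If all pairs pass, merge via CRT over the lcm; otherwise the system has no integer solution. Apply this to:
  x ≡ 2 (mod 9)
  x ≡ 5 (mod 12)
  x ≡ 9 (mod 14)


Moduli 9, 12, 14 are not pairwise coprime, so CRT works modulo lcm(m_i) when all pairwise compatibility conditions hold.
Pairwise compatibility: gcd(m_i, m_j) must divide a_i - a_j for every pair.
Merge one congruence at a time:
  Start: x ≡ 2 (mod 9).
  Combine with x ≡ 5 (mod 12): gcd(9, 12) = 3; 5 - 2 = 3, which IS divisible by 3, so compatible.
    Write x = 2 + 9·t and substitute into x ≡ 5 (mod 12): 9·t ≡ 5 − 2 = 3 (mod 12).
    Divide the congruence (and modulus) by g = 3: 3·t ≡ 1 (mod 4).
    The inverse of 3 mod 4 is 3 (since 3·3 = 9 = 2·4 + 1), so t ≡ 3·1 = 3 ≡ 3 (mod 4).
    Then x = 2 + 9·3 = 29, valid modulo lcm(9, 12) = 36: x ≡ 29 (mod 36).
  Combine with x ≡ 9 (mod 14): gcd(36, 14) = 2; 9 - 29 = -20, which IS divisible by 2, so compatible.
    Write x = 29 + 36·t and substitute into x ≡ 9 (mod 14): 36·t ≡ 9 − 29 = -20 (mod 14).
    Divide the congruence (and modulus) by g = 2: 18·t ≡ -10 (mod 7).
    Reduce coefficients mod 7: 4·t ≡ 4 (mod 7).
    The inverse of 4 mod 7 is 2 (since 4·2 = 8 = 1·7 + 1), so t ≡ 2·4 = 8 ≡ 1 (mod 7).
    Then x = 29 + 36·1 = 65, valid modulo lcm(36, 14) = 252: x ≡ 65 (mod 252).
Verify: 65 mod 9 = 2, 65 mod 12 = 5, 65 mod 14 = 9.

x ≡ 65 (mod 252).


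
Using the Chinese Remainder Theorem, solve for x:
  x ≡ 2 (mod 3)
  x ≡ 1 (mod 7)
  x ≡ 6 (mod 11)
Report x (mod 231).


Moduli 3, 7, 11 are pairwise coprime; by CRT there is a unique solution modulo M = 3 · 7 · 11 = 231.
Solve pairwise, accumulating the modulus:
  Start with x ≡ 2 (mod 3).
  Combine with x ≡ 1 (mod 7): since gcd(3, 7) = 1, we get a unique residue mod 21.
    Write x = 2 + 3·t and substitute into x ≡ 1 (mod 7): 3·t ≡ 1 − 2 = -1 (mod 7).
    Reduce coefficients mod 7: 3·t ≡ 6 (mod 7).
    The inverse of 3 mod 7 is 5 (since 3·5 = 15 = 2·7 + 1), so t ≡ 5·6 = 30 ≡ 2 (mod 7).
    Then x = 2 + 3·2 = 8, valid modulo lcm(3, 7) = 21: x ≡ 8 (mod 21).
  Combine with x ≡ 6 (mod 11): since gcd(21, 11) = 1, we get a unique residue mod 231.
    Write x = 8 + 21·t and substitute into x ≡ 6 (mod 11): 21·t ≡ 6 − 8 = -2 (mod 11).
    Reduce coefficients mod 11: 10·t ≡ 9 (mod 11).
    The inverse of 10 mod 11 is 10 (since 10·10 = 100 = 9·11 + 1), so t ≡ 10·9 = 90 ≡ 2 (mod 11).
    Then x = 8 + 21·2 = 50, valid modulo lcm(21, 11) = 231: x ≡ 50 (mod 231).
Verify: 50 mod 3 = 2 ✓, 50 mod 7 = 1 ✓, 50 mod 11 = 6 ✓.

x ≡ 50 (mod 231).


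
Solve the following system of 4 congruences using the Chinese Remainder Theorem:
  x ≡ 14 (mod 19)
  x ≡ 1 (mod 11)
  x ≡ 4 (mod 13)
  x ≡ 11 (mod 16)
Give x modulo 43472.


Product of moduli M = 19 · 11 · 13 · 16 = 43472.
Merge one congruence at a time:
  Start: x ≡ 14 (mod 19).
  Combine with x ≡ 1 (mod 11); new modulus lcm = 209.
    Write x = 14 + 19·t and substitute into x ≡ 1 (mod 11): 19·t ≡ 1 − 14 = -13 (mod 11).
    Reduce coefficients mod 11: 8·t ≡ 9 (mod 11).
    The inverse of 8 mod 11 is 7 (since 8·7 = 56 = 5·11 + 1), so t ≡ 7·9 = 63 ≡ 8 (mod 11).
    Then x = 14 + 19·8 = 166, valid modulo lcm(19, 11) = 209: x ≡ 166 (mod 209).
  Combine with x ≡ 4 (mod 13); new modulus lcm = 2717.
    Write x = 166 + 209·t and substitute into x ≡ 4 (mod 13): 209·t ≡ 4 − 166 = -162 (mod 13).
    Reduce coefficients mod 13: 1·t ≡ 7 (mod 13).
    So t ≡ 7 (mod 13).
    Then x = 166 + 209·7 = 1629, valid modulo lcm(209, 13) = 2717: x ≡ 1629 (mod 2717).
  Combine with x ≡ 11 (mod 16); new modulus lcm = 43472.
    Write x = 1629 + 2717·t and substitute into x ≡ 11 (mod 16): 2717·t ≡ 11 − 1629 = -1618 (mod 16).
    Reduce coefficients mod 16: 13·t ≡ 14 (mod 16).
    The inverse of 13 mod 16 is 5 (since 13·5 = 65 = 4·16 + 1), so t ≡ 5·14 = 70 ≡ 6 (mod 16).
    Then x = 1629 + 2717·6 = 17931, valid modulo lcm(2717, 16) = 43472: x ≡ 17931 (mod 43472).
Verify against each original: 17931 mod 19 = 14, 17931 mod 11 = 1, 17931 mod 13 = 4, 17931 mod 16 = 11.

x ≡ 17931 (mod 43472).


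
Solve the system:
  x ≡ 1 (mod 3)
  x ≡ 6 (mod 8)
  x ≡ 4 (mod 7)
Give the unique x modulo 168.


Moduli 3, 8, 7 are pairwise coprime; by CRT there is a unique solution modulo M = 3 · 8 · 7 = 168.
Solve pairwise, accumulating the modulus:
  Start with x ≡ 1 (mod 3).
  Combine with x ≡ 6 (mod 8): since gcd(3, 8) = 1, we get a unique residue mod 24.
    Write x = 1 + 3·t and substitute into x ≡ 6 (mod 8): 3·t ≡ 6 − 1 = 5 (mod 8).
    The inverse of 3 mod 8 is 3 (since 3·3 = 9 = 1·8 + 1), so t ≡ 3·5 = 15 ≡ 7 (mod 8).
    Then x = 1 + 3·7 = 22, valid modulo lcm(3, 8) = 24: x ≡ 22 (mod 24).
  Combine with x ≡ 4 (mod 7): since gcd(24, 7) = 1, we get a unique residue mod 168.
    Write x = 22 + 24·t and substitute into x ≡ 4 (mod 7): 24·t ≡ 4 − 22 = -18 (mod 7).
    Reduce coefficients mod 7: 3·t ≡ 3 (mod 7).
    The inverse of 3 mod 7 is 5 (since 3·5 = 15 = 2·7 + 1), so t ≡ 5·3 = 15 ≡ 1 (mod 7).
    Then x = 22 + 24·1 = 46, valid modulo lcm(24, 7) = 168: x ≡ 46 (mod 168).
Verify: 46 mod 3 = 1 ✓, 46 mod 8 = 6 ✓, 46 mod 7 = 4 ✓.

x ≡ 46 (mod 168).


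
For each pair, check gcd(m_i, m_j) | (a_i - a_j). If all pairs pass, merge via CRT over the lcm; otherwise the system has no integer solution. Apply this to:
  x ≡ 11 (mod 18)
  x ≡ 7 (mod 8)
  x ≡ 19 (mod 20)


Moduli 18, 8, 20 are not pairwise coprime, so CRT works modulo lcm(m_i) when all pairwise compatibility conditions hold.
Pairwise compatibility: gcd(m_i, m_j) must divide a_i - a_j for every pair.
Merge one congruence at a time:
  Start: x ≡ 11 (mod 18).
  Combine with x ≡ 7 (mod 8): gcd(18, 8) = 2; 7 - 11 = -4, which IS divisible by 2, so compatible.
    Write x = 11 + 18·t and substitute into x ≡ 7 (mod 8): 18·t ≡ 7 − 11 = -4 (mod 8).
    Divide the congruence (and modulus) by g = 2: 9·t ≡ -2 (mod 4).
    Reduce coefficients mod 4: 1·t ≡ 2 (mod 4).
    So t ≡ 2 (mod 4).
    Then x = 11 + 18·2 = 47, valid modulo lcm(18, 8) = 72: x ≡ 47 (mod 72).
  Combine with x ≡ 19 (mod 20): gcd(72, 20) = 4; 19 - 47 = -28, which IS divisible by 4, so compatible.
    Write x = 47 + 72·t and substitute into x ≡ 19 (mod 20): 72·t ≡ 19 − 47 = -28 (mod 20).
    Divide the congruence (and modulus) by g = 4: 18·t ≡ -7 (mod 5).
    Reduce coefficients mod 5: 3·t ≡ 3 (mod 5).
    The inverse of 3 mod 5 is 2 (since 3·2 = 6 = 1·5 + 1), so t ≡ 2·3 = 6 ≡ 1 (mod 5).
    Then x = 47 + 72·1 = 119, valid modulo lcm(72, 20) = 360: x ≡ 119 (mod 360).
Verify: 119 mod 18 = 11, 119 mod 8 = 7, 119 mod 20 = 19.

x ≡ 119 (mod 360).


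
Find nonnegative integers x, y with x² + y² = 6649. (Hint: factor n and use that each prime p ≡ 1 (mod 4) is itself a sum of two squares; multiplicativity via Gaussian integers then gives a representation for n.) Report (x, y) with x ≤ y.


Step 1: Factor n = 6649 = 61 · 109.
Step 2: Check the mod-4 condition on each prime factor: 61 ≡ 1 (mod 4), exponent 1; 109 ≡ 1 (mod 4), exponent 1.
All primes ≡ 3 (mod 4) appear to even exponent (or don't appear), so by the two-squares theorem n IS expressible as a sum of two squares.
Step 3: Build a representation. Here n = 61 · 109 is a product of primes ≡ 1 (mod 4). Each prime p ≡ 1 (mod 4) is itself a sum of two squares; find a² by testing p − a² for a perfect square:
  61: 61 − 1² = 60, 61 − 2² = 57, 61 − 3² = 52, 61 − 4² = 45, 61 − 5² = 36 = 6² ⇒ 61 = 5² + 6².
  109: 109 − 1² = 108, 109 − 2² = 105, 109 − 3² = 100 = 10² ⇒ 109 = 3² + 10².
  Combine using the Brahmagupta–Fibonacci identity (a² + b²)(c² + d²) = (ac − bd)² + (ad + bc)² = (ac + bd)² + (ad − bc)²:
  61 · 109 = 6649: from (5² + 6²)(3² + 10²), take (5·3 − 6·10, 5·10 + 6·3) = (15 − 60, 50 + 18) = (-45, 68); dropping signs (only squares matter) gives (45, 68); check 45² + 68² = 2025 + 4624 = 6649 ✓.
Step 4: Order so x ≤ y and verify: 45² + 68² = 2025 + 4624 = 6649 = n. ✓

n = 6649 = 45² + 68² (one valid representation with x ≤ y).


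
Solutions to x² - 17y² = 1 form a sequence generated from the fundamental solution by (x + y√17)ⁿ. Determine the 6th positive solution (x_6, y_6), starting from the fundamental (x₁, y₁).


Step 1: Find the fundamental solution (x₁, y₁) of x² - 17y² = 1.
  Expand √17 as a continued fraction. a₀ = ⌊√17⌋ = 4; iterate m_{k+1} = d_k·a_k − m_k, d_{k+1} = (17 − m_{k+1}²)/d_k, a_{k+1} = ⌊(a₀ + m_{k+1})/d_{k+1}⌋ (starting m₀ = 0, d₀ = 1), with convergents p_k = a_k·p_{k-1} + p_{k-2}, q_k = a_k·q_{k-1} + q_{k-2} (p₋₁ = 1, q₋₁ = 0):
  k = 0: a₀ = 4; p₀/q₀ = 4/1; p₀² − 17·q₀² = 16 − 17 = -1.
  k = 1: m = 4, d = 1, a = ⌊(4 + 4)/1⌋ = 8; p/q = (8·4 + 1)/(8·1 + 0) = 33/8; p² − 17·q² = 1089 − 1088 = 1.
  The first convergent with p² − 17·q² = 1 gives the fundamental solution (x₁, y₁) = (33, 8).
Step 2: Apply the recurrence (x_{n+1}, y_{n+1}) = (x₁x_n + 17y₁y_n, x₁y_n + y₁x_n) repeatedly.
  From (x_1, y_1) = (33, 8): x_2 = 33·33 + 17·8·8 = 2177; y_2 = 33·8 + 8·33 = 528.
  From (x_2, y_2) = (2177, 528): x_3 = 33·2177 + 17·8·528 = 143649; y_3 = 33·528 + 8·2177 = 34840.
  From (x_3, y_3) = (143649, 34840): x_4 = 33·143649 + 17·8·34840 = 9478657; y_4 = 33·34840 + 8·143649 = 2298912.
  From (x_4, y_4) = (9478657, 2298912): x_5 = 33·9478657 + 17·8·2298912 = 625447713; y_5 = 33·2298912 + 8·9478657 = 151693352.
  From (x_5, y_5) = (625447713, 151693352): x_6 = 33·625447713 + 17·8·151693352 = 41270070401; y_6 = 33·151693352 + 8·625447713 = 10009462320.
Step 3: Verify x_6² - 17·y_6² = 1703218710903496300801 - 1703218710903496300800 = 1 (should be 1). ✓

(x_1, y_1) = (33, 8); (x_6, y_6) = (41270070401, 10009462320).


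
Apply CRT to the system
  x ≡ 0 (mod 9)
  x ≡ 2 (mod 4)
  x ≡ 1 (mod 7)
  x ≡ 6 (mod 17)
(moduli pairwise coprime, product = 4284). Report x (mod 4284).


Product of moduli M = 9 · 4 · 7 · 17 = 4284.
Merge one congruence at a time:
  Start: x ≡ 0 (mod 9).
  Combine with x ≡ 2 (mod 4); new modulus lcm = 36.
    Write x = 0 + 9·t and substitute into x ≡ 2 (mod 4): 9·t ≡ 2 − 0 = 2 (mod 4).
    Reduce coefficients mod 4: 1·t ≡ 2 (mod 4).
    So t ≡ 2 (mod 4).
    Then x = 0 + 9·2 = 18, valid modulo lcm(9, 4) = 36: x ≡ 18 (mod 36).
  Combine with x ≡ 1 (mod 7); new modulus lcm = 252.
    Write x = 18 + 36·t and substitute into x ≡ 1 (mod 7): 36·t ≡ 1 − 18 = -17 (mod 7).
    Reduce coefficients mod 7: 1·t ≡ 4 (mod 7).
    So t ≡ 4 (mod 7).
    Then x = 18 + 36·4 = 162, valid modulo lcm(36, 7) = 252: x ≡ 162 (mod 252).
  Combine with x ≡ 6 (mod 17); new modulus lcm = 4284.
    Write x = 162 + 252·t and substitute into x ≡ 6 (mod 17): 252·t ≡ 6 − 162 = -156 (mod 17).
    Reduce coefficients mod 17: 14·t ≡ 14 (mod 17).
    The inverse of 14 mod 17 is 11 (since 14·11 = 154 = 9·17 + 1), so t ≡ 11·14 = 154 ≡ 1 (mod 17).
    Then x = 162 + 252·1 = 414, valid modulo lcm(252, 17) = 4284: x ≡ 414 (mod 4284).
Verify against each original: 414 mod 9 = 0, 414 mod 4 = 2, 414 mod 7 = 1, 414 mod 17 = 6.

x ≡ 414 (mod 4284).


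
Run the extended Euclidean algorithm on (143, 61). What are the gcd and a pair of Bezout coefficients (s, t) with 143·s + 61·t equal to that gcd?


Euclidean algorithm on (143, 61) — divide until remainder is 0:
  143 = 2 · 61 + 21
  61 = 2 · 21 + 19
  21 = 1 · 19 + 2
  19 = 9 · 2 + 1
  2 = 2 · 1 + 0
gcd(143, 61) = 1.
Track Bezout coefficients alongside the remainders: start with r₀ = 143 = a·1 + b·0 (s = 1, t = 0) and r₁ = 61 = a·0 + b·1 (s = 0, t = 1); each new remainder r_{k+1} = r_{k-1} − q_k·r_k inherits s_{k+1} = s_{k-1} − q_k·s_k, t_{k+1} = t_{k-1} − q_k·t_k, so r_k = a·s_k + b·t_k at every step:
  q = 2: r = 21, s = 1 − 2·0 = 1, t = 0 − 2·1 = -2  (check: 143·1 + 61·(-2) = 21)
  q = 2: r = 19, s = 0 − 2·1 = -2, t = 1 − 2·(-2) = 5  (check: 143·(-2) + 61·5 = 19)
  q = 1: r = 2, s = 1 − 1·(-2) = 3, t = -2 − 1·5 = -7  (check: 143·3 + 61·(-7) = 2)
  q = 9: r = 1, s = -2 − 9·3 = -29, t = 5 − 9·(-7) = 68  (check: 143·(-29) + 61·68 = 1)
The row with r = 1 (the gcd) gives the Bezout coefficients s = -29, t = 68.
Result: 143 · (-29) + 61 · (68) = 1.

gcd(143, 61) = 1; s = -29, t = 68 (check: 143·(-29) + 61·68 = 1).


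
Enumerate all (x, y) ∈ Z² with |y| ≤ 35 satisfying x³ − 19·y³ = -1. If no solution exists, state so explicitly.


The equation is x³ - 19y³ = -1. For fixed y, x³ = 19·y³ − 1, so a solution requires the RHS to be a perfect cube.
Strategy: iterate y from -35 to 35, compute RHS = 19·y³ − 1, and check whether it is a (positive or negative) perfect cube.
Check small values of y:
  y = 0: RHS = -1 = (-1)³ ⇒ x = -1 works.
  y = 1: RHS = 18 is not a perfect cube.
  y = -1: RHS = -20 is not a perfect cube.
  y = 2: RHS = 151 is not a perfect cube.
  y = -2: RHS = -153 is not a perfect cube.
  y = 3: RHS = 512 = (8)³ ⇒ x = 8 works.
  y = -3: RHS = -514 is not a perfect cube.
Continuing the search up to |y| = 35 finds no further solutions beyond those listed.
Collected solutions: (-1, 0), (8, 3).

Solutions (with |y| ≤ 35): (-1, 0), (8, 3).


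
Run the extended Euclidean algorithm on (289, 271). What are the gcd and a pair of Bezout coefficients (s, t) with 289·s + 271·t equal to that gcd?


Euclidean algorithm on (289, 271) — divide until remainder is 0:
  289 = 1 · 271 + 18
  271 = 15 · 18 + 1
  18 = 18 · 1 + 0
gcd(289, 271) = 1.
Track Bezout coefficients alongside the remainders: start with r₀ = 289 = a·1 + b·0 (s = 1, t = 0) and r₁ = 271 = a·0 + b·1 (s = 0, t = 1); each new remainder r_{k+1} = r_{k-1} − q_k·r_k inherits s_{k+1} = s_{k-1} − q_k·s_k, t_{k+1} = t_{k-1} − q_k·t_k, so r_k = a·s_k + b·t_k at every step:
  q = 1: r = 18, s = 1 − 1·0 = 1, t = 0 − 1·1 = -1  (check: 289·1 + 271·(-1) = 18)
  q = 15: r = 1, s = 0 − 15·1 = -15, t = 1 − 15·(-1) = 16  (check: 289·(-15) + 271·16 = 1)
The row with r = 1 (the gcd) gives the Bezout coefficients s = -15, t = 16.
Result: 289 · (-15) + 271 · (16) = 1.

gcd(289, 271) = 1; s = -15, t = 16 (check: 289·(-15) + 271·16 = 1).


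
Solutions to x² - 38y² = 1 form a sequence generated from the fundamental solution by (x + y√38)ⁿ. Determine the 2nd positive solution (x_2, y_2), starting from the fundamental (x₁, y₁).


Step 1: Find the fundamental solution (x₁, y₁) of x² - 38y² = 1.
  Expand √38 as a continued fraction. a₀ = ⌊√38⌋ = 6; iterate m_{k+1} = d_k·a_k − m_k, d_{k+1} = (38 − m_{k+1}²)/d_k, a_{k+1} = ⌊(a₀ + m_{k+1})/d_{k+1}⌋ (starting m₀ = 0, d₀ = 1), with convergents p_k = a_k·p_{k-1} + p_{k-2}, q_k = a_k·q_{k-1} + q_{k-2} (p₋₁ = 1, q₋₁ = 0):
  k = 0: a₀ = 6; p₀/q₀ = 6/1; p₀² − 38·q₀² = 36 − 38 = -2.
  k = 1: m = 6, d = 2, a = ⌊(6 + 6)/2⌋ = 6; p/q = (6·6 + 1)/(6·1 + 0) = 37/6; p² − 38·q² = 1369 − 1368 = 1.
  The first convergent with p² − 38·q² = 1 gives the fundamental solution (x₁, y₁) = (37, 6).
Step 2: Apply the recurrence (x_{n+1}, y_{n+1}) = (x₁x_n + 38y₁y_n, x₁y_n + y₁x_n) repeatedly.
  From (x_1, y_1) = (37, 6): x_2 = 37·37 + 38·6·6 = 2737; y_2 = 37·6 + 6·37 = 444.
Step 3: Verify x_2² - 38·y_2² = 7491169 - 7491168 = 1 (should be 1). ✓

(x_1, y_1) = (37, 6); (x_2, y_2) = (2737, 444).


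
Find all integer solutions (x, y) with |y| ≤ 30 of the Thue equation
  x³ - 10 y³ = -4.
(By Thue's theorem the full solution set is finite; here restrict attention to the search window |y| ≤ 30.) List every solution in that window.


The equation is x³ - 10y³ = -4. For fixed y, x³ = 10·y³ − 4, so a solution requires the RHS to be a perfect cube.
Strategy: iterate y from -30 to 30, compute RHS = 10·y³ − 4, and check whether it is a (positive or negative) perfect cube.
Check small values of y:
  y = 0: RHS = -4 is not a perfect cube.
  y = 1: RHS = 6 is not a perfect cube.
  y = -1: RHS = -14 is not a perfect cube.
  y = 2: RHS = 76 is not a perfect cube.
  y = -2: RHS = -84 is not a perfect cube.
  y = 3: RHS = 266 is not a perfect cube.
  y = -3: RHS = -274 is not a perfect cube.
Continuing the search up to |y| = 30 finds no solutions either.
No (x, y) in the scanned range satisfies the equation.

No integer solutions with |y| ≤ 30.


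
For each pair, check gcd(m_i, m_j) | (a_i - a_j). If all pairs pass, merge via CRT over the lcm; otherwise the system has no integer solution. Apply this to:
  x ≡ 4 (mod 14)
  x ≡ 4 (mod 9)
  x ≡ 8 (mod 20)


Moduli 14, 9, 20 are not pairwise coprime, so CRT works modulo lcm(m_i) when all pairwise compatibility conditions hold.
Pairwise compatibility: gcd(m_i, m_j) must divide a_i - a_j for every pair.
Merge one congruence at a time:
  Start: x ≡ 4 (mod 14).
  Combine with x ≡ 4 (mod 9): gcd(14, 9) = 1; 4 - 4 = 0, which IS divisible by 1, so compatible.
    Write x = 4 + 14·t and substitute into x ≡ 4 (mod 9): 14·t ≡ 4 − 4 = 0 (mod 9).
    Reduce coefficients mod 9: 5·t ≡ 0 (mod 9).
    The inverse of 5 mod 9 is 2 (since 5·2 = 10 = 1·9 + 1), so t ≡ 2·0 = 0 ≡ 0 (mod 9).
    Then x = 4 + 14·0 = 4, valid modulo lcm(14, 9) = 126: x ≡ 4 (mod 126).
  Combine with x ≡ 8 (mod 20): gcd(126, 20) = 2; 8 - 4 = 4, which IS divisible by 2, so compatible.
    Write x = 4 + 126·t and substitute into x ≡ 8 (mod 20): 126·t ≡ 8 − 4 = 4 (mod 20).
    Divide the congruence (and modulus) by g = 2: 63·t ≡ 2 (mod 10).
    Reduce coefficients mod 10: 3·t ≡ 2 (mod 10).
    The inverse of 3 mod 10 is 7 (since 3·7 = 21 = 2·10 + 1), so t ≡ 7·2 = 14 ≡ 4 (mod 10).
    Then x = 4 + 126·4 = 508, valid modulo lcm(126, 20) = 1260: x ≡ 508 (mod 1260).
Verify: 508 mod 14 = 4, 508 mod 9 = 4, 508 mod 20 = 8.

x ≡ 508 (mod 1260).


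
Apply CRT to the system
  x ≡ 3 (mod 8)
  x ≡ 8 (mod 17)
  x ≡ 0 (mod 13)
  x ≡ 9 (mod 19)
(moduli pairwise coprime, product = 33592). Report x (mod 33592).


Product of moduli M = 8 · 17 · 13 · 19 = 33592.
Merge one congruence at a time:
  Start: x ≡ 3 (mod 8).
  Combine with x ≡ 8 (mod 17); new modulus lcm = 136.
    Write x = 3 + 8·t and substitute into x ≡ 8 (mod 17): 8·t ≡ 8 − 3 = 5 (mod 17).
    The inverse of 8 mod 17 is 15 (since 8·15 = 120 = 7·17 + 1), so t ≡ 15·5 = 75 ≡ 7 (mod 17).
    Then x = 3 + 8·7 = 59, valid modulo lcm(8, 17) = 136: x ≡ 59 (mod 136).
  Combine with x ≡ 0 (mod 13); new modulus lcm = 1768.
    Write x = 59 + 136·t and substitute into x ≡ 0 (mod 13): 136·t ≡ 0 − 59 = -59 (mod 13).
    Reduce coefficients mod 13: 6·t ≡ 6 (mod 13).
    The inverse of 6 mod 13 is 11 (since 6·11 = 66 = 5·13 + 1), so t ≡ 11·6 = 66 ≡ 1 (mod 13).
    Then x = 59 + 136·1 = 195, valid modulo lcm(136, 13) = 1768: x ≡ 195 (mod 1768).
  Combine with x ≡ 9 (mod 19); new modulus lcm = 33592.
    Write x = 195 + 1768·t and substitute into x ≡ 9 (mod 19): 1768·t ≡ 9 − 195 = -186 (mod 19).
    Reduce coefficients mod 19: 1·t ≡ 4 (mod 19).
    So t ≡ 4 (mod 19).
    Then x = 195 + 1768·4 = 7267, valid modulo lcm(1768, 19) = 33592: x ≡ 7267 (mod 33592).
Verify against each original: 7267 mod 8 = 3, 7267 mod 17 = 8, 7267 mod 13 = 0, 7267 mod 19 = 9.

x ≡ 7267 (mod 33592).


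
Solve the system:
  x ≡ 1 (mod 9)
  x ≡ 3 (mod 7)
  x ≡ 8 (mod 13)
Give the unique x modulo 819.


Moduli 9, 7, 13 are pairwise coprime; by CRT there is a unique solution modulo M = 9 · 7 · 13 = 819.
Solve pairwise, accumulating the modulus:
  Start with x ≡ 1 (mod 9).
  Combine with x ≡ 3 (mod 7): since gcd(9, 7) = 1, we get a unique residue mod 63.
    Write x = 1 + 9·t and substitute into x ≡ 3 (mod 7): 9·t ≡ 3 − 1 = 2 (mod 7).
    Reduce coefficients mod 7: 2·t ≡ 2 (mod 7).
    The inverse of 2 mod 7 is 4 (since 2·4 = 8 = 1·7 + 1), so t ≡ 4·2 = 8 ≡ 1 (mod 7).
    Then x = 1 + 9·1 = 10, valid modulo lcm(9, 7) = 63: x ≡ 10 (mod 63).
  Combine with x ≡ 8 (mod 13): since gcd(63, 13) = 1, we get a unique residue mod 819.
    Write x = 10 + 63·t and substitute into x ≡ 8 (mod 13): 63·t ≡ 8 − 10 = -2 (mod 13).
    Reduce coefficients mod 13: 11·t ≡ 11 (mod 13).
    The inverse of 11 mod 13 is 6 (since 11·6 = 66 = 5·13 + 1), so t ≡ 6·11 = 66 ≡ 1 (mod 13).
    Then x = 10 + 63·1 = 73, valid modulo lcm(63, 13) = 819: x ≡ 73 (mod 819).
Verify: 73 mod 9 = 1 ✓, 73 mod 7 = 3 ✓, 73 mod 13 = 8 ✓.

x ≡ 73 (mod 819).


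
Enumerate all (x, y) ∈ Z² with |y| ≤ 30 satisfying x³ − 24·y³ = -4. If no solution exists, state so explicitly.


The equation is x³ - 24y³ = -4. For fixed y, x³ = 24·y³ − 4, so a solution requires the RHS to be a perfect cube.
Strategy: iterate y from -30 to 30, compute RHS = 24·y³ − 4, and check whether it is a (positive or negative) perfect cube.
Check small values of y:
  y = 0: RHS = -4 is not a perfect cube.
  y = 1: RHS = 20 is not a perfect cube.
  y = -1: RHS = -28 is not a perfect cube.
  y = 2: RHS = 188 is not a perfect cube.
  y = -2: RHS = -196 is not a perfect cube.
  y = 3: RHS = 644 is not a perfect cube.
  y = -3: RHS = -652 is not a perfect cube.
Continuing the search up to |y| = 30 finds no solutions either.
No (x, y) in the scanned range satisfies the equation.

No integer solutions with |y| ≤ 30.


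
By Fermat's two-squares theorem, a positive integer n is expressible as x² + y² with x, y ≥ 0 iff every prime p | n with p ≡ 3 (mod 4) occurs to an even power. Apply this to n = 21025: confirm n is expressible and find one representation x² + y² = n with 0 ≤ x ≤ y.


Step 1: Factor n = 21025 = 5^2 · 29^2.
Step 2: Check the mod-4 condition on each prime factor: 5 ≡ 1 (mod 4), exponent 2; 29 ≡ 1 (mod 4), exponent 2.
All primes ≡ 3 (mod 4) appear to even exponent (or don't appear), so by the two-squares theorem n IS expressible as a sum of two squares.
Step 3: Build a representation. Group n = k² · m with k = 5 and m = 29 · 29 = 841 (a product of primes ≡ 1 (mod 4)); a representation of m scales to one of n via (k·x)² + (k·y)² = k²(x² + y²). Each prime p ≡ 1 (mod 4) is itself a sum of two squares; find a² by testing p − a² for a perfect square:
  29: 29 − 1² = 28, 29 − 2² = 25 = 5² ⇒ 29 = 2² + 5².
  Combine using the Brahmagupta–Fibonacci identity (a² + b²)(c² + d²) = (ac − bd)² + (ad + bc)² = (ac + bd)² + (ad − bc)²:
  29 · 29 = 841: from (2² + 5²)(2² + 5²), take (2·2 − 5·5, 2·5 + 5·2) = (4 − 25, 10 + 10) = (-21, 20); dropping signs (only squares matter) gives (21, 20); check 21² + 20² = 441 + 400 = 841 ✓.
  Scale by k = 5: (5·21, 5·20) = (105, 100).
Step 4: Order so x ≤ y and verify: 100² + 105² = 10000 + 11025 = 21025 = n. ✓

n = 21025 = 100² + 105² (one valid representation with x ≤ y).


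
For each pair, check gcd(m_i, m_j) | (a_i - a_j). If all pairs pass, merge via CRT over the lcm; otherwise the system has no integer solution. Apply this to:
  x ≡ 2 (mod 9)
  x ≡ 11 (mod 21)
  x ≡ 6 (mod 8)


Moduli 9, 21, 8 are not pairwise coprime, so CRT works modulo lcm(m_i) when all pairwise compatibility conditions hold.
Pairwise compatibility: gcd(m_i, m_j) must divide a_i - a_j for every pair.
Merge one congruence at a time:
  Start: x ≡ 2 (mod 9).
  Combine with x ≡ 11 (mod 21): gcd(9, 21) = 3; 11 - 2 = 9, which IS divisible by 3, so compatible.
    Write x = 2 + 9·t and substitute into x ≡ 11 (mod 21): 9·t ≡ 11 − 2 = 9 (mod 21).
    Divide the congruence (and modulus) by g = 3: 3·t ≡ 3 (mod 7).
    The inverse of 3 mod 7 is 5 (since 3·5 = 15 = 2·7 + 1), so t ≡ 5·3 = 15 ≡ 1 (mod 7).
    Then x = 2 + 9·1 = 11, valid modulo lcm(9, 21) = 63: x ≡ 11 (mod 63).
  Combine with x ≡ 6 (mod 8): gcd(63, 8) = 1; 6 - 11 = -5, which IS divisible by 1, so compatible.
    Write x = 11 + 63·t and substitute into x ≡ 6 (mod 8): 63·t ≡ 6 − 11 = -5 (mod 8).
    Reduce coefficients mod 8: 7·t ≡ 3 (mod 8).
    The inverse of 7 mod 8 is 7 (since 7·7 = 49 = 6·8 + 1), so t ≡ 7·3 = 21 ≡ 5 (mod 8).
    Then x = 11 + 63·5 = 326, valid modulo lcm(63, 8) = 504: x ≡ 326 (mod 504).
Verify: 326 mod 9 = 2, 326 mod 21 = 11, 326 mod 8 = 6.

x ≡ 326 (mod 504).


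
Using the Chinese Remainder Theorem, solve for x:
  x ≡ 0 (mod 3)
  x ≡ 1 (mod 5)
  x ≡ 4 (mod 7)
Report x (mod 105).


Moduli 3, 5, 7 are pairwise coprime; by CRT there is a unique solution modulo M = 3 · 5 · 7 = 105.
Solve pairwise, accumulating the modulus:
  Start with x ≡ 0 (mod 3).
  Combine with x ≡ 1 (mod 5): since gcd(3, 5) = 1, we get a unique residue mod 15.
    Write x = 0 + 3·t and substitute into x ≡ 1 (mod 5): 3·t ≡ 1 − 0 = 1 (mod 5).
    The inverse of 3 mod 5 is 2 (since 3·2 = 6 = 1·5 + 1), so t ≡ 2·1 = 2 ≡ 2 (mod 5).
    Then x = 0 + 3·2 = 6, valid modulo lcm(3, 5) = 15: x ≡ 6 (mod 15).
  Combine with x ≡ 4 (mod 7): since gcd(15, 7) = 1, we get a unique residue mod 105.
    Write x = 6 + 15·t and substitute into x ≡ 4 (mod 7): 15·t ≡ 4 − 6 = -2 (mod 7).
    Reduce coefficients mod 7: 1·t ≡ 5 (mod 7).
    So t ≡ 5 (mod 7).
    Then x = 6 + 15·5 = 81, valid modulo lcm(15, 7) = 105: x ≡ 81 (mod 105).
Verify: 81 mod 3 = 0 ✓, 81 mod 5 = 1 ✓, 81 mod 7 = 4 ✓.

x ≡ 81 (mod 105).


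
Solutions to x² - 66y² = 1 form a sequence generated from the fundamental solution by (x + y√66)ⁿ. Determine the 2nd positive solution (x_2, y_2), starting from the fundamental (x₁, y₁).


Step 1: Find the fundamental solution (x₁, y₁) of x² - 66y² = 1.
  Expand √66 as a continued fraction. a₀ = ⌊√66⌋ = 8; iterate m_{k+1} = d_k·a_k − m_k, d_{k+1} = (66 − m_{k+1}²)/d_k, a_{k+1} = ⌊(a₀ + m_{k+1})/d_{k+1}⌋ (starting m₀ = 0, d₀ = 1), with convergents p_k = a_k·p_{k-1} + p_{k-2}, q_k = a_k·q_{k-1} + q_{k-2} (p₋₁ = 1, q₋₁ = 0):
  k = 0: a₀ = 8; p₀/q₀ = 8/1; p₀² − 66·q₀² = 64 − 66 = -2.
  k = 1: m = 8, d = 2, a = ⌊(8 + 8)/2⌋ = 8; p/q = (8·8 + 1)/(8·1 + 0) = 65/8; p² − 66·q² = 4225 − 4224 = 1.
  The first convergent with p² − 66·q² = 1 gives the fundamental solution (x₁, y₁) = (65, 8).
Step 2: Apply the recurrence (x_{n+1}, y_{n+1}) = (x₁x_n + 66y₁y_n, x₁y_n + y₁x_n) repeatedly.
  From (x_1, y_1) = (65, 8): x_2 = 65·65 + 66·8·8 = 8449; y_2 = 65·8 + 8·65 = 1040.
Step 3: Verify x_2² - 66·y_2² = 71385601 - 71385600 = 1 (should be 1). ✓

(x_1, y_1) = (65, 8); (x_2, y_2) = (8449, 1040).


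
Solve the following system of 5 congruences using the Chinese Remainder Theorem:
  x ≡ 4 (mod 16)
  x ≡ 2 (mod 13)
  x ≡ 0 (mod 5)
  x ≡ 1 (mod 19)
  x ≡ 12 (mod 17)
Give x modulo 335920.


Product of moduli M = 16 · 13 · 5 · 19 · 17 = 335920.
Merge one congruence at a time:
  Start: x ≡ 4 (mod 16).
  Combine with x ≡ 2 (mod 13); new modulus lcm = 208.
    Write x = 4 + 16·t and substitute into x ≡ 2 (mod 13): 16·t ≡ 2 − 4 = -2 (mod 13).
    Reduce coefficients mod 13: 3·t ≡ 11 (mod 13).
    The inverse of 3 mod 13 is 9 (since 3·9 = 27 = 2·13 + 1), so t ≡ 9·11 = 99 ≡ 8 (mod 13).
    Then x = 4 + 16·8 = 132, valid modulo lcm(16, 13) = 208: x ≡ 132 (mod 208).
  Combine with x ≡ 0 (mod 5); new modulus lcm = 1040.
    Write x = 132 + 208·t and substitute into x ≡ 0 (mod 5): 208·t ≡ 0 − 132 = -132 (mod 5).
    Reduce coefficients mod 5: 3·t ≡ 3 (mod 5).
    The inverse of 3 mod 5 is 2 (since 3·2 = 6 = 1·5 + 1), so t ≡ 2·3 = 6 ≡ 1 (mod 5).
    Then x = 132 + 208·1 = 340, valid modulo lcm(208, 5) = 1040: x ≡ 340 (mod 1040).
  Combine with x ≡ 1 (mod 19); new modulus lcm = 19760.
    Write x = 340 + 1040·t and substitute into x ≡ 1 (mod 19): 1040·t ≡ 1 − 340 = -339 (mod 19).
    Reduce coefficients mod 19: 14·t ≡ 3 (mod 19).
    The inverse of 14 mod 19 is 15 (since 14·15 = 210 = 11·19 + 1), so t ≡ 15·3 = 45 ≡ 7 (mod 19).
    Then x = 340 + 1040·7 = 7620, valid modulo lcm(1040, 19) = 19760: x ≡ 7620 (mod 19760).
  Combine with x ≡ 12 (mod 17); new modulus lcm = 335920.
    Write x = 7620 + 19760·t and substitute into x ≡ 12 (mod 17): 19760·t ≡ 12 − 7620 = -7608 (mod 17).
    Reduce coefficients mod 17: 6·t ≡ 8 (mod 17).
    The inverse of 6 mod 17 is 3 (since 6·3 = 18 = 1·17 + 1), so t ≡ 3·8 = 24 ≡ 7 (mod 17).
    Then x = 7620 + 19760·7 = 145940, valid modulo lcm(19760, 17) = 335920: x ≡ 145940 (mod 335920).
Verify against each original: 145940 mod 16 = 4, 145940 mod 13 = 2, 145940 mod 5 = 0, 145940 mod 19 = 1, 145940 mod 17 = 12.

x ≡ 145940 (mod 335920).


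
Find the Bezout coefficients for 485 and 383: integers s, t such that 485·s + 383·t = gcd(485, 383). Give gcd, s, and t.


Euclidean algorithm on (485, 383) — divide until remainder is 0:
  485 = 1 · 383 + 102
  383 = 3 · 102 + 77
  102 = 1 · 77 + 25
  77 = 3 · 25 + 2
  25 = 12 · 2 + 1
  2 = 2 · 1 + 0
gcd(485, 383) = 1.
Track Bezout coefficients alongside the remainders: start with r₀ = 485 = a·1 + b·0 (s = 1, t = 0) and r₁ = 383 = a·0 + b·1 (s = 0, t = 1); each new remainder r_{k+1} = r_{k-1} − q_k·r_k inherits s_{k+1} = s_{k-1} − q_k·s_k, t_{k+1} = t_{k-1} − q_k·t_k, so r_k = a·s_k + b·t_k at every step:
  q = 1: r = 102, s = 1 − 1·0 = 1, t = 0 − 1·1 = -1  (check: 485·1 + 383·(-1) = 102)
  q = 3: r = 77, s = 0 − 3·1 = -3, t = 1 − 3·(-1) = 4  (check: 485·(-3) + 383·4 = 77)
  q = 1: r = 25, s = 1 − 1·(-3) = 4, t = -1 − 1·4 = -5  (check: 485·4 + 383·(-5) = 25)
  q = 3: r = 2, s = -3 − 3·4 = -15, t = 4 − 3·(-5) = 19  (check: 485·(-15) + 383·19 = 2)
  q = 12: r = 1, s = 4 − 12·(-15) = 184, t = -5 − 12·19 = -233  (check: 485·184 + 383·(-233) = 1)
The row with r = 1 (the gcd) gives the Bezout coefficients s = 184, t = -233.
Result: 485 · (184) + 383 · (-233) = 1.

gcd(485, 383) = 1; s = 184, t = -233 (check: 485·184 + 383·(-233) = 1).
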